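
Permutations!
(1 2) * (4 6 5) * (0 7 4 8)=[7, 2, 1, 3, 6, 8, 5, 4, 0]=(0 7 4 6 5 8)(1 2)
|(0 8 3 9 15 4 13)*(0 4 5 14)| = |(0 8 3 9 15 5 14)(4 13)| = 14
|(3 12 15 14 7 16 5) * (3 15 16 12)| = 6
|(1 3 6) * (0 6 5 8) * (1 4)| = 7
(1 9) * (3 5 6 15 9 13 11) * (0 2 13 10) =(0 2 13 11 3 5 6 15 9 1 10) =[2, 10, 13, 5, 4, 6, 15, 7, 8, 1, 0, 3, 12, 11, 14, 9]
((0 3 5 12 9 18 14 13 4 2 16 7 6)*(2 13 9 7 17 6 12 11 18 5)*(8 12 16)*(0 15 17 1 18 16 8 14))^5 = (0 5)(1 14)(2 16)(3 11)(4 13)(6 17 15)(7 12 8)(9 18)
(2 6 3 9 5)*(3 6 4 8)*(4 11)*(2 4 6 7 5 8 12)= (2 11 6 7 5 4 12)(3 9 8)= [0, 1, 11, 9, 12, 4, 7, 5, 3, 8, 10, 6, 2]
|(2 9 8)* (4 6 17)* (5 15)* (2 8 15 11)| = |(2 9 15 5 11)(4 6 17)| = 15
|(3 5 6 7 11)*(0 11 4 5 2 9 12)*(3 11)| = 20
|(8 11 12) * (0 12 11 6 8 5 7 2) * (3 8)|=|(0 12 5 7 2)(3 8 6)|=15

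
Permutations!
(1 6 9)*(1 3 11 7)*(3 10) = (1 6 9 10 3 11 7) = [0, 6, 2, 11, 4, 5, 9, 1, 8, 10, 3, 7]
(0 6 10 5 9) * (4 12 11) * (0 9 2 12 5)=[6, 1, 12, 3, 5, 2, 10, 7, 8, 9, 0, 4, 11]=(0 6 10)(2 12 11 4 5)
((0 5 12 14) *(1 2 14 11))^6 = (0 14 2 1 11 12 5)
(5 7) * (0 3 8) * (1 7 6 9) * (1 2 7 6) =(0 3 8)(1 6 9 2 7 5) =[3, 6, 7, 8, 4, 1, 9, 5, 0, 2]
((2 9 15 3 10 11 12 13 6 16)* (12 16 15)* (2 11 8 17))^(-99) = (2 9 12 13 6 15 3 10 8 17)(11 16)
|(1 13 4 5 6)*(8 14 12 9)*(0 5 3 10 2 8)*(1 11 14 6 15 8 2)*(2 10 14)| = |(0 5 15 8 6 11 2 10 1 13 4 3 14 12 9)| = 15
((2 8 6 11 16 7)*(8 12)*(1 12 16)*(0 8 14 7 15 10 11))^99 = (16)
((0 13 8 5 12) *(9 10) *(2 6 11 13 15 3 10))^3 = (0 10 6 8)(2 13 12 3)(5 15 9 11)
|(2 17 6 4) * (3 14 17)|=6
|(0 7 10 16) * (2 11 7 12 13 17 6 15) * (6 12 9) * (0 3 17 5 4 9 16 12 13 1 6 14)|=|(0 16 3 17 13 5 4 9 14)(1 6 15 2 11 7 10 12)|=72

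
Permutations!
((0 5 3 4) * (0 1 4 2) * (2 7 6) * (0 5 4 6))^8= ((0 4 1 6 2 5 3 7))^8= (7)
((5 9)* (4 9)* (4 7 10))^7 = (4 5 10 9 7)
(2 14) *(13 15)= (2 14)(13 15)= [0, 1, 14, 3, 4, 5, 6, 7, 8, 9, 10, 11, 12, 15, 2, 13]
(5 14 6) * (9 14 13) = (5 13 9 14 6) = [0, 1, 2, 3, 4, 13, 5, 7, 8, 14, 10, 11, 12, 9, 6]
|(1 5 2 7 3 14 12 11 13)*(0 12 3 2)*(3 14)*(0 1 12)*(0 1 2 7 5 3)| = |(14)(0 1 3)(2 5)(11 13 12)| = 6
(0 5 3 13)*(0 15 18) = [5, 1, 2, 13, 4, 3, 6, 7, 8, 9, 10, 11, 12, 15, 14, 18, 16, 17, 0] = (0 5 3 13 15 18)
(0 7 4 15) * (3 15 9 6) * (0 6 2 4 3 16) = (0 7 3 15 6 16)(2 4 9) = [7, 1, 4, 15, 9, 5, 16, 3, 8, 2, 10, 11, 12, 13, 14, 6, 0]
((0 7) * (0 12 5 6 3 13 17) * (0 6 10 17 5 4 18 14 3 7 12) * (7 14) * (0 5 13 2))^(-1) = ((0 12 4 18 7 5 10 17 6 14 3 2))^(-1) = (0 2 3 14 6 17 10 5 7 18 4 12)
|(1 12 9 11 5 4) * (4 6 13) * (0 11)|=|(0 11 5 6 13 4 1 12 9)|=9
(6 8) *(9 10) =(6 8)(9 10) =[0, 1, 2, 3, 4, 5, 8, 7, 6, 10, 9]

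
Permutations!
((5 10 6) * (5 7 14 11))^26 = (5 6 14)(7 11 10)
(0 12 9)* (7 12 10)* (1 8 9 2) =(0 10 7 12 2 1 8 9) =[10, 8, 1, 3, 4, 5, 6, 12, 9, 0, 7, 11, 2]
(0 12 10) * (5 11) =(0 12 10)(5 11) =[12, 1, 2, 3, 4, 11, 6, 7, 8, 9, 0, 5, 10]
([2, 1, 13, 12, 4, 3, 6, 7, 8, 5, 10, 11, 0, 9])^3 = [9, 1, 5, 2, 4, 0, 6, 7, 8, 12, 10, 11, 13, 3]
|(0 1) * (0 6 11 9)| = |(0 1 6 11 9)| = 5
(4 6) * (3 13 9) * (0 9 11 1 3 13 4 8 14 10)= [9, 3, 2, 4, 6, 5, 8, 7, 14, 13, 0, 1, 12, 11, 10]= (0 9 13 11 1 3 4 6 8 14 10)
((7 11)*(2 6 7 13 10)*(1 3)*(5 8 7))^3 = ((1 3)(2 6 5 8 7 11 13 10))^3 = (1 3)(2 8 13 6 7 10 5 11)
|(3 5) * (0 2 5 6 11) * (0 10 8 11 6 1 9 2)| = |(1 9 2 5 3)(8 11 10)| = 15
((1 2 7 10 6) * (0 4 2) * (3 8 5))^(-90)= (0 4 2 7 10 6 1)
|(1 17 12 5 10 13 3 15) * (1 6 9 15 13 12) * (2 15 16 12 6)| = |(1 17)(2 15)(3 13)(5 10 6 9 16 12)| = 6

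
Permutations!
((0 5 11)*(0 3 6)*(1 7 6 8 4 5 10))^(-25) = ((0 10 1 7 6)(3 8 4 5 11))^(-25) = (11)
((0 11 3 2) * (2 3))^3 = ((0 11 2))^3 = (11)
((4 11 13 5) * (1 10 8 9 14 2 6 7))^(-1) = ((1 10 8 9 14 2 6 7)(4 11 13 5))^(-1) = (1 7 6 2 14 9 8 10)(4 5 13 11)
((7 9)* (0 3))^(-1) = ((0 3)(7 9))^(-1) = (0 3)(7 9)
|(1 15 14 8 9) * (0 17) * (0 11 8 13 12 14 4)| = |(0 17 11 8 9 1 15 4)(12 14 13)| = 24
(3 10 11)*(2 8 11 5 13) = (2 8 11 3 10 5 13) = [0, 1, 8, 10, 4, 13, 6, 7, 11, 9, 5, 3, 12, 2]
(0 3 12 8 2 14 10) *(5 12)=[3, 1, 14, 5, 4, 12, 6, 7, 2, 9, 0, 11, 8, 13, 10]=(0 3 5 12 8 2 14 10)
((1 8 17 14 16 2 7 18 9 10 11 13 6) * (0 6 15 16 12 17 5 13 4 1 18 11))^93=((0 6 18 9 10)(1 8 5 13 15 16 2 7 11 4)(12 17 14))^93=(0 9 6 10 18)(1 13 2 4 5 16 11 8 15 7)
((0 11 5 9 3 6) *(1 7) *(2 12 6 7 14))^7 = ((0 11 5 9 3 7 1 14 2 12 6))^7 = (0 14 9 6 1 5 12 7 11 2 3)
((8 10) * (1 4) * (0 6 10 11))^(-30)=(11)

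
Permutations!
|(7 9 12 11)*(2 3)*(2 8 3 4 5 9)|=|(2 4 5 9 12 11 7)(3 8)|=14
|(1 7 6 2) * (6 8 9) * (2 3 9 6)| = |(1 7 8 6 3 9 2)| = 7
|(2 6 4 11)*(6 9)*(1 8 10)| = |(1 8 10)(2 9 6 4 11)| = 15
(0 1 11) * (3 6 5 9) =[1, 11, 2, 6, 4, 9, 5, 7, 8, 3, 10, 0] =(0 1 11)(3 6 5 9)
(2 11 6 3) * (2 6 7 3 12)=[0, 1, 11, 6, 4, 5, 12, 3, 8, 9, 10, 7, 2]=(2 11 7 3 6 12)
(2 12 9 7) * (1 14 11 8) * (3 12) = (1 14 11 8)(2 3 12 9 7) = [0, 14, 3, 12, 4, 5, 6, 2, 1, 7, 10, 8, 9, 13, 11]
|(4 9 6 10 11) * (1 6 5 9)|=10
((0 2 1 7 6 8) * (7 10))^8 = ((0 2 1 10 7 6 8))^8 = (0 2 1 10 7 6 8)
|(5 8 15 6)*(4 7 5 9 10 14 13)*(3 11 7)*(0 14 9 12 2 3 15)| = |(0 14 13 4 15 6 12 2 3 11 7 5 8)(9 10)| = 26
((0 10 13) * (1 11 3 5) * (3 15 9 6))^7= (15)(0 10 13)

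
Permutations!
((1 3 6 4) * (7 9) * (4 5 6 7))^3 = ((1 3 7 9 4)(5 6))^3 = (1 9 3 4 7)(5 6)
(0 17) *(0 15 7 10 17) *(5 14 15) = (5 14 15 7 10 17) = [0, 1, 2, 3, 4, 14, 6, 10, 8, 9, 17, 11, 12, 13, 15, 7, 16, 5]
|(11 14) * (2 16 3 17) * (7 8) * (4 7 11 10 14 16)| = 8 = |(2 4 7 8 11 16 3 17)(10 14)|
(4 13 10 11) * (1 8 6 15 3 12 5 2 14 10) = (1 8 6 15 3 12 5 2 14 10 11 4 13) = [0, 8, 14, 12, 13, 2, 15, 7, 6, 9, 11, 4, 5, 1, 10, 3]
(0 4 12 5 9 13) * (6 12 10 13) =[4, 1, 2, 3, 10, 9, 12, 7, 8, 6, 13, 11, 5, 0] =(0 4 10 13)(5 9 6 12)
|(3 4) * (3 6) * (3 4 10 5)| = |(3 10 5)(4 6)| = 6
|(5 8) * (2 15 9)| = 6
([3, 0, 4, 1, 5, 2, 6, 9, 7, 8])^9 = (9)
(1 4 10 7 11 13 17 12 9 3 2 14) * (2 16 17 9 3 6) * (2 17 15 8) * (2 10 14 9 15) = (1 4 14)(2 9 6 17 12 3 16)(7 11 13 15 8 10) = [0, 4, 9, 16, 14, 5, 17, 11, 10, 6, 7, 13, 3, 15, 1, 8, 2, 12]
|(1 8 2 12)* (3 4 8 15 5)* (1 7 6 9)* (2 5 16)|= |(1 15 16 2 12 7 6 9)(3 4 8 5)|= 8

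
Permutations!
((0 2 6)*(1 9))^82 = (9)(0 2 6) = ((0 2 6)(1 9))^82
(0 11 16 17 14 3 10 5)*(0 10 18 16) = (0 11)(3 18 16 17 14)(5 10) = [11, 1, 2, 18, 4, 10, 6, 7, 8, 9, 5, 0, 12, 13, 3, 15, 17, 14, 16]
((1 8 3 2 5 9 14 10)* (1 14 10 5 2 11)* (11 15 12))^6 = ((1 8 3 15 12 11)(5 9 10 14))^6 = (15)(5 10)(9 14)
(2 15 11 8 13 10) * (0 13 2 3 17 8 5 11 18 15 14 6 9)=[13, 1, 14, 17, 4, 11, 9, 7, 2, 0, 3, 5, 12, 10, 6, 18, 16, 8, 15]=(0 13 10 3 17 8 2 14 6 9)(5 11)(15 18)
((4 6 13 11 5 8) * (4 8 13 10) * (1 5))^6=((1 5 13 11)(4 6 10))^6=(1 13)(5 11)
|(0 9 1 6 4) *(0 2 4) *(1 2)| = |(0 9 2 4 1 6)| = 6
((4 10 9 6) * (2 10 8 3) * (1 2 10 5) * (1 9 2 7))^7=((1 7)(2 5 9 6 4 8 3 10))^7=(1 7)(2 10 3 8 4 6 9 5)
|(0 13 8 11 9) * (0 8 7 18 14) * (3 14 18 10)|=6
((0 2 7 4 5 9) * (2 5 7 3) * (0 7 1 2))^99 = ((0 5 9 7 4 1 2 3))^99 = (0 7 2 5 4 3 9 1)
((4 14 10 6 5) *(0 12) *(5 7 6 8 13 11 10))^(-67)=(0 12)(4 5 14)(6 7)(8 13 11 10)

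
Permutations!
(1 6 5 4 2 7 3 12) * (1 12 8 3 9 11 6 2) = (12)(1 2 7 9 11 6 5 4)(3 8) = [0, 2, 7, 8, 1, 4, 5, 9, 3, 11, 10, 6, 12]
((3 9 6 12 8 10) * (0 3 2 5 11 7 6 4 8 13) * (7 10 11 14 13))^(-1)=((0 3 9 4 8 11 10 2 5 14 13)(6 12 7))^(-1)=(0 13 14 5 2 10 11 8 4 9 3)(6 7 12)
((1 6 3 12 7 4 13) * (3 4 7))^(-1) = (1 13 4 6)(3 12)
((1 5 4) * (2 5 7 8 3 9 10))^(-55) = (1 4 5 2 10 9 3 8 7)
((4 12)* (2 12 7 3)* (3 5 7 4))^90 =(12)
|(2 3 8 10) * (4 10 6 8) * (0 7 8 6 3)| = |(0 7 8 3 4 10 2)| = 7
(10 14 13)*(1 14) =[0, 14, 2, 3, 4, 5, 6, 7, 8, 9, 1, 11, 12, 10, 13] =(1 14 13 10)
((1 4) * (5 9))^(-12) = (9)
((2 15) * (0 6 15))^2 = ((0 6 15 2))^2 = (0 15)(2 6)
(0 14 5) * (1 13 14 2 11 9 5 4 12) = (0 2 11 9 5)(1 13 14 4 12) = [2, 13, 11, 3, 12, 0, 6, 7, 8, 5, 10, 9, 1, 14, 4]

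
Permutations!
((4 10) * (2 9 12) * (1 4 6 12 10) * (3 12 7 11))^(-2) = (2 3 7 10)(6 9 12 11)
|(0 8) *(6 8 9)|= |(0 9 6 8)|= 4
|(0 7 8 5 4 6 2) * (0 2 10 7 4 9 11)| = 9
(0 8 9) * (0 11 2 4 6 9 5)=(0 8 5)(2 4 6 9 11)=[8, 1, 4, 3, 6, 0, 9, 7, 5, 11, 10, 2]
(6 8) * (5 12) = (5 12)(6 8) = [0, 1, 2, 3, 4, 12, 8, 7, 6, 9, 10, 11, 5]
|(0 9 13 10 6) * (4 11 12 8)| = 20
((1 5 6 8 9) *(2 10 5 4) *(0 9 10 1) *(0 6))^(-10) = (0 6 10)(1 2 4)(5 9 8)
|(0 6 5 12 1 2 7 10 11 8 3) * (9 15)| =22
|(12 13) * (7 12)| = |(7 12 13)| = 3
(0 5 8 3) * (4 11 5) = (0 4 11 5 8 3) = [4, 1, 2, 0, 11, 8, 6, 7, 3, 9, 10, 5]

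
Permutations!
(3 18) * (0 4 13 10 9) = [4, 1, 2, 18, 13, 5, 6, 7, 8, 0, 9, 11, 12, 10, 14, 15, 16, 17, 3] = (0 4 13 10 9)(3 18)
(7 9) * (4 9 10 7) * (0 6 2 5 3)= [6, 1, 5, 0, 9, 3, 2, 10, 8, 4, 7]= (0 6 2 5 3)(4 9)(7 10)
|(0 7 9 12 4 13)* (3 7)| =|(0 3 7 9 12 4 13)| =7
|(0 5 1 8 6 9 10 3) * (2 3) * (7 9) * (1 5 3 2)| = |(0 3)(1 8 6 7 9 10)| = 6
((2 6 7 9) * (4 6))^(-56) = (2 9 7 6 4)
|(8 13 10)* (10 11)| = |(8 13 11 10)| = 4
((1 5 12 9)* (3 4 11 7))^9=(1 5 12 9)(3 4 11 7)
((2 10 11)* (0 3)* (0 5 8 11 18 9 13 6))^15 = ((0 3 5 8 11 2 10 18 9 13 6))^15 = (0 11 9 3 2 13 5 10 6 8 18)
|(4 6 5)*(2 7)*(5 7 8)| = |(2 8 5 4 6 7)| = 6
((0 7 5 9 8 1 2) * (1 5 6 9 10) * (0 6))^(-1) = (0 7)(1 10 5 8 9 6 2)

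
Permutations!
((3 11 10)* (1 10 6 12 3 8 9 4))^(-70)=(3 6)(11 12)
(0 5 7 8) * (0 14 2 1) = (0 5 7 8 14 2 1) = [5, 0, 1, 3, 4, 7, 6, 8, 14, 9, 10, 11, 12, 13, 2]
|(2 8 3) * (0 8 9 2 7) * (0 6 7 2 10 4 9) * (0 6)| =6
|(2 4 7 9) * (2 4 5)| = |(2 5)(4 7 9)| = 6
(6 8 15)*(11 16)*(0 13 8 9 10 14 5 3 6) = (0 13 8 15)(3 6 9 10 14 5)(11 16) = [13, 1, 2, 6, 4, 3, 9, 7, 15, 10, 14, 16, 12, 8, 5, 0, 11]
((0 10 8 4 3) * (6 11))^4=((0 10 8 4 3)(6 11))^4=(11)(0 3 4 8 10)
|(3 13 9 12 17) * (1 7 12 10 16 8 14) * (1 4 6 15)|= |(1 7 12 17 3 13 9 10 16 8 14 4 6 15)|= 14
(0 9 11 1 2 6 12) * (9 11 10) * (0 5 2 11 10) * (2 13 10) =[2, 11, 6, 3, 4, 13, 12, 7, 8, 0, 9, 1, 5, 10] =(0 2 6 12 5 13 10 9)(1 11)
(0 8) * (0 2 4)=(0 8 2 4)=[8, 1, 4, 3, 0, 5, 6, 7, 2]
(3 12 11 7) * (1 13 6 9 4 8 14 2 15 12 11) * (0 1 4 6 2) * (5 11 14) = (0 1 13 2 15 12 4 8 5 11 7 3 14)(6 9) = [1, 13, 15, 14, 8, 11, 9, 3, 5, 6, 10, 7, 4, 2, 0, 12]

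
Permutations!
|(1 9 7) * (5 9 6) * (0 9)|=6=|(0 9 7 1 6 5)|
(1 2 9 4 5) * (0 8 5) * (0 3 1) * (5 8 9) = (0 9 4 3 1 2 5) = [9, 2, 5, 1, 3, 0, 6, 7, 8, 4]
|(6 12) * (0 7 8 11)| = 4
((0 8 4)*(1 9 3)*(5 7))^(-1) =((0 8 4)(1 9 3)(5 7))^(-1) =(0 4 8)(1 3 9)(5 7)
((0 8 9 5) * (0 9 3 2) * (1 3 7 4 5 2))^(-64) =(0 2 9 5 4 7 8)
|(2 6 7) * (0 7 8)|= |(0 7 2 6 8)|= 5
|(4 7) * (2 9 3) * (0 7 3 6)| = 7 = |(0 7 4 3 2 9 6)|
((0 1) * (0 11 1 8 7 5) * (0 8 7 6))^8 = ((0 7 5 8 6)(1 11))^8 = (11)(0 8 7 6 5)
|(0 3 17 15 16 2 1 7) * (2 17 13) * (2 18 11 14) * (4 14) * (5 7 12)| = 12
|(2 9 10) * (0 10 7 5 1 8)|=|(0 10 2 9 7 5 1 8)|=8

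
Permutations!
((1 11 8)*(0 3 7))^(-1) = ((0 3 7)(1 11 8))^(-1) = (0 7 3)(1 8 11)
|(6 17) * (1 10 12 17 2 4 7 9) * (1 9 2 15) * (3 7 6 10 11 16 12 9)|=13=|(1 11 16 12 17 10 9 3 7 2 4 6 15)|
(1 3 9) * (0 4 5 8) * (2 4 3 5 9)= (0 3 2 4 9 1 5 8)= [3, 5, 4, 2, 9, 8, 6, 7, 0, 1]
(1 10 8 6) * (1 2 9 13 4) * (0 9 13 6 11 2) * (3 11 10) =[9, 3, 13, 11, 1, 5, 0, 7, 10, 6, 8, 2, 12, 4] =(0 9 6)(1 3 11 2 13 4)(8 10)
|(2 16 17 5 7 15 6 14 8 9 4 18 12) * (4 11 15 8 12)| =|(2 16 17 5 7 8 9 11 15 6 14 12)(4 18)| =12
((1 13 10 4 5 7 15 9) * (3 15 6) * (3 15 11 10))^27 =((1 13 3 11 10 4 5 7 6 15 9))^27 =(1 4 9 10 15 11 6 3 7 13 5)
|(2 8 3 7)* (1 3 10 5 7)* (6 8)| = |(1 3)(2 6 8 10 5 7)| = 6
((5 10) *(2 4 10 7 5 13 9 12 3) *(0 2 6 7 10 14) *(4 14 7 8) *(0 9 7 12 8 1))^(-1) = (0 1 6 3 12 4 8 9 14 2)(5 7 13 10)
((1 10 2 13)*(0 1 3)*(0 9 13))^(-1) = (0 2 10 1)(3 13 9)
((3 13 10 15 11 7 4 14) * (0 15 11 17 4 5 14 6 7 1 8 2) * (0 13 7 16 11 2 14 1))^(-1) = ((0 15 17 4 6 16 11)(1 8 14 3 7 5)(2 13 10))^(-1) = (0 11 16 6 4 17 15)(1 5 7 3 14 8)(2 10 13)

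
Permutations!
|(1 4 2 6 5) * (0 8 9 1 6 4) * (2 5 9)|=8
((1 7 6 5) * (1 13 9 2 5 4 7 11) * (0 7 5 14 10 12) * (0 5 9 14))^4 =(0 9 6)(2 4 7)(5 12 10 14 13)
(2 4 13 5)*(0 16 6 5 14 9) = (0 16 6 5 2 4 13 14 9) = [16, 1, 4, 3, 13, 2, 5, 7, 8, 0, 10, 11, 12, 14, 9, 15, 6]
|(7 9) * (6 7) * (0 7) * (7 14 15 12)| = 7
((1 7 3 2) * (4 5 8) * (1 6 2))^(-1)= ((1 7 3)(2 6)(4 5 8))^(-1)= (1 3 7)(2 6)(4 8 5)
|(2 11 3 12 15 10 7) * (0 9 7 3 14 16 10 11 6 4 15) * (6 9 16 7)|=|(0 16 10 3 12)(2 9 6 4 15 11 14 7)|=40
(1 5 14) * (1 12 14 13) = (1 5 13)(12 14) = [0, 5, 2, 3, 4, 13, 6, 7, 8, 9, 10, 11, 14, 1, 12]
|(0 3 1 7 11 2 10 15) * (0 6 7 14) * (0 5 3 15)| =|(0 15 6 7 11 2 10)(1 14 5 3)| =28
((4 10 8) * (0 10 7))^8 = ((0 10 8 4 7))^8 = (0 4 10 7 8)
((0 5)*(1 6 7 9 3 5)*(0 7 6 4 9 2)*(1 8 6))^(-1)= (0 2 7 5 3 9 4 1 6 8)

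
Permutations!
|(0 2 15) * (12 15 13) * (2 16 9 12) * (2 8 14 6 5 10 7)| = 40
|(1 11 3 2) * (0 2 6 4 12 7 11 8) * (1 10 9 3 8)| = 11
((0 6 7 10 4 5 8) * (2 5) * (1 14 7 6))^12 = ((0 1 14 7 10 4 2 5 8))^12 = (0 7 2)(1 10 5)(4 8 14)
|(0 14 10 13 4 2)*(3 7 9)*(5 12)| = |(0 14 10 13 4 2)(3 7 9)(5 12)| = 6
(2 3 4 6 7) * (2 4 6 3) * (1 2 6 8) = (1 2 6 7 4 3 8) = [0, 2, 6, 8, 3, 5, 7, 4, 1]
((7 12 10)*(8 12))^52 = ((7 8 12 10))^52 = (12)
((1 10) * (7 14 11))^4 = (7 14 11)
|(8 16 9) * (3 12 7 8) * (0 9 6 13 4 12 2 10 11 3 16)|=36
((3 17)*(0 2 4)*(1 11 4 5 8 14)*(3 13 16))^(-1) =((0 2 5 8 14 1 11 4)(3 17 13 16))^(-1) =(0 4 11 1 14 8 5 2)(3 16 13 17)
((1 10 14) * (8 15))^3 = (8 15)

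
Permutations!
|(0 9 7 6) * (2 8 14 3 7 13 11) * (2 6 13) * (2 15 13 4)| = |(0 9 15 13 11 6)(2 8 14 3 7 4)| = 6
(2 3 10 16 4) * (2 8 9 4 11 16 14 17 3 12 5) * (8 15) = (2 12 5)(3 10 14 17)(4 15 8 9)(11 16) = [0, 1, 12, 10, 15, 2, 6, 7, 9, 4, 14, 16, 5, 13, 17, 8, 11, 3]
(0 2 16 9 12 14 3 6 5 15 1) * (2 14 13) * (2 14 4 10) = (0 4 10 2 16 9 12 13 14 3 6 5 15 1) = [4, 0, 16, 6, 10, 15, 5, 7, 8, 12, 2, 11, 13, 14, 3, 1, 9]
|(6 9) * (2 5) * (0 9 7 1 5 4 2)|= 6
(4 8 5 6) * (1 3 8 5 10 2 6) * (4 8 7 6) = (1 3 7 6 8 10 2 4 5) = [0, 3, 4, 7, 5, 1, 8, 6, 10, 9, 2]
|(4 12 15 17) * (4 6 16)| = |(4 12 15 17 6 16)| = 6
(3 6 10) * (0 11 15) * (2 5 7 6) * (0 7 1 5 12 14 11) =(1 5)(2 12 14 11 15 7 6 10 3) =[0, 5, 12, 2, 4, 1, 10, 6, 8, 9, 3, 15, 14, 13, 11, 7]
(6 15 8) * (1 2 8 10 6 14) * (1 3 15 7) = [0, 2, 8, 15, 4, 5, 7, 1, 14, 9, 6, 11, 12, 13, 3, 10] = (1 2 8 14 3 15 10 6 7)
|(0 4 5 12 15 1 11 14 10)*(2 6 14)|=|(0 4 5 12 15 1 11 2 6 14 10)|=11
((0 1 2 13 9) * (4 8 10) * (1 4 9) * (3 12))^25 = ((0 4 8 10 9)(1 2 13)(3 12))^25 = (1 2 13)(3 12)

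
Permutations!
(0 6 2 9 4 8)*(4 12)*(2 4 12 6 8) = (12)(0 8)(2 9 6 4) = [8, 1, 9, 3, 2, 5, 4, 7, 0, 6, 10, 11, 12]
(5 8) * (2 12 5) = (2 12 5 8) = [0, 1, 12, 3, 4, 8, 6, 7, 2, 9, 10, 11, 5]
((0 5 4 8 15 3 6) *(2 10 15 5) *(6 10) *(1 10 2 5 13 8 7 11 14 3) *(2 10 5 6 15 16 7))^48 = (16)(1 2 5 15 4)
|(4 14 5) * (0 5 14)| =3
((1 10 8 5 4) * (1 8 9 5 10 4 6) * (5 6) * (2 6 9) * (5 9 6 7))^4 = (1 2 6 10 9 8 5 4 7)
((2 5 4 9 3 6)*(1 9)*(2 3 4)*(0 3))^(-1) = (0 6 3)(1 4 9)(2 5)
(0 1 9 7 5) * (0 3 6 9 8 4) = (0 1 8 4)(3 6 9 7 5) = [1, 8, 2, 6, 0, 3, 9, 5, 4, 7]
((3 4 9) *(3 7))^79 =(3 7 9 4)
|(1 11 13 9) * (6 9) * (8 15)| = |(1 11 13 6 9)(8 15)| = 10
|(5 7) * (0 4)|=|(0 4)(5 7)|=2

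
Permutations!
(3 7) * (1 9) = (1 9)(3 7) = [0, 9, 2, 7, 4, 5, 6, 3, 8, 1]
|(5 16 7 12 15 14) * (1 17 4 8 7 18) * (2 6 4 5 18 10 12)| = 45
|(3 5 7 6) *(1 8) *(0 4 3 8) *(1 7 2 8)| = 9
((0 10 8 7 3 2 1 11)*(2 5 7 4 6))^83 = (0 4 1 10 6 11 8 2)(3 7 5)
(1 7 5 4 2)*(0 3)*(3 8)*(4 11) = (0 8 3)(1 7 5 11 4 2) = [8, 7, 1, 0, 2, 11, 6, 5, 3, 9, 10, 4]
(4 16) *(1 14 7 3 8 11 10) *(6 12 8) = [0, 14, 2, 6, 16, 5, 12, 3, 11, 9, 1, 10, 8, 13, 7, 15, 4] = (1 14 7 3 6 12 8 11 10)(4 16)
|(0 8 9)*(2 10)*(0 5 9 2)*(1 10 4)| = 6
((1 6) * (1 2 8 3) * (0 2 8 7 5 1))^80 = (8) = ((0 2 7 5 1 6 8 3))^80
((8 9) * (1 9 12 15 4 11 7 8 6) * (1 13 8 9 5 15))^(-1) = (1 12 8 13 6 9 7 11 4 15 5)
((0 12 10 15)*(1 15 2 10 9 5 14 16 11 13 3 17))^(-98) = (0 1 3 11 14 9)(5 12 15 17 13 16)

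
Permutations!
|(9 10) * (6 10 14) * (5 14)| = |(5 14 6 10 9)| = 5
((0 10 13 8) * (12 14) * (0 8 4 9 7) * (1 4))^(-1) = ((0 10 13 1 4 9 7)(12 14))^(-1) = (0 7 9 4 1 13 10)(12 14)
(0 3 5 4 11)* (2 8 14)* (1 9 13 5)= (0 3 1 9 13 5 4 11)(2 8 14)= [3, 9, 8, 1, 11, 4, 6, 7, 14, 13, 10, 0, 12, 5, 2]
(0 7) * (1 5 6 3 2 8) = (0 7)(1 5 6 3 2 8) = [7, 5, 8, 2, 4, 6, 3, 0, 1]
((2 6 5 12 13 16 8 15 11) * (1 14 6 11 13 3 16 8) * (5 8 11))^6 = (1 11)(2 14)(3 15)(5 6)(8 12)(13 16)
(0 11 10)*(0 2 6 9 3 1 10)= (0 11)(1 10 2 6 9 3)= [11, 10, 6, 1, 4, 5, 9, 7, 8, 3, 2, 0]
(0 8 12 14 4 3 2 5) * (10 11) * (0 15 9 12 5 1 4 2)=[8, 4, 1, 0, 3, 15, 6, 7, 5, 12, 11, 10, 14, 13, 2, 9]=(0 8 5 15 9 12 14 2 1 4 3)(10 11)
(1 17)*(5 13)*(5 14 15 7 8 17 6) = (1 6 5 13 14 15 7 8 17) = [0, 6, 2, 3, 4, 13, 5, 8, 17, 9, 10, 11, 12, 14, 15, 7, 16, 1]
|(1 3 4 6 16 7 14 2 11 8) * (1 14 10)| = |(1 3 4 6 16 7 10)(2 11 8 14)| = 28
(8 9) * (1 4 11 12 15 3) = [0, 4, 2, 1, 11, 5, 6, 7, 9, 8, 10, 12, 15, 13, 14, 3] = (1 4 11 12 15 3)(8 9)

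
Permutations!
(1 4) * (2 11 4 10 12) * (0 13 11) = [13, 10, 0, 3, 1, 5, 6, 7, 8, 9, 12, 4, 2, 11] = (0 13 11 4 1 10 12 2)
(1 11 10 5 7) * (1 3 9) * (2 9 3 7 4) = (1 11 10 5 4 2 9) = [0, 11, 9, 3, 2, 4, 6, 7, 8, 1, 5, 10]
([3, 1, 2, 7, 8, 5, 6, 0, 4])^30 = [0, 1, 2, 3, 4, 5, 6, 7, 8]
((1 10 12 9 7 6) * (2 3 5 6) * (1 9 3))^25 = ((1 10 12 3 5 6 9 7 2))^25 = (1 7 6 3 10 2 9 5 12)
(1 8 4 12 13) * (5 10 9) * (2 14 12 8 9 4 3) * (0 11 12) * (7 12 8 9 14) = (0 11 8 3 2 7 12 13 1 14)(4 9 5 10) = [11, 14, 7, 2, 9, 10, 6, 12, 3, 5, 4, 8, 13, 1, 0]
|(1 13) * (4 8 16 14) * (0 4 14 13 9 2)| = |(0 4 8 16 13 1 9 2)| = 8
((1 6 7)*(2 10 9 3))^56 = (10)(1 7 6)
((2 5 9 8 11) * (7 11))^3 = ((2 5 9 8 7 11))^3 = (2 8)(5 7)(9 11)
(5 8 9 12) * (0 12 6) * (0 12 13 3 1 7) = (0 13 3 1 7)(5 8 9 6 12) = [13, 7, 2, 1, 4, 8, 12, 0, 9, 6, 10, 11, 5, 3]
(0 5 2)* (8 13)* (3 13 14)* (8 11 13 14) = (0 5 2)(3 14)(11 13) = [5, 1, 0, 14, 4, 2, 6, 7, 8, 9, 10, 13, 12, 11, 3]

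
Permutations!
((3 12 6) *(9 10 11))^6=(12)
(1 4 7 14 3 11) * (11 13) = (1 4 7 14 3 13 11) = [0, 4, 2, 13, 7, 5, 6, 14, 8, 9, 10, 1, 12, 11, 3]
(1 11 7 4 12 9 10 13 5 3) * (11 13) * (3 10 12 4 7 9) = (1 13 5 10 11 9 12 3) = [0, 13, 2, 1, 4, 10, 6, 7, 8, 12, 11, 9, 3, 5]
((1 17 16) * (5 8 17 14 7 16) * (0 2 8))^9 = (0 5 17 8 2)(1 14 7 16)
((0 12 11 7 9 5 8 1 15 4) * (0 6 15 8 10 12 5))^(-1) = ((0 5 10 12 11 7 9)(1 8)(4 6 15))^(-1) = (0 9 7 11 12 10 5)(1 8)(4 15 6)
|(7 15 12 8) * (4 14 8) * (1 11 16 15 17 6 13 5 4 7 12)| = |(1 11 16 15)(4 14 8 12 7 17 6 13 5)| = 36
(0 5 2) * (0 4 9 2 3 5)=[0, 1, 4, 5, 9, 3, 6, 7, 8, 2]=(2 4 9)(3 5)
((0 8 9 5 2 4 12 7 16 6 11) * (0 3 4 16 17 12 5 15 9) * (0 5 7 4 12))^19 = ((0 8 5 2 16 6 11 3 12 4 7 17)(9 15))^19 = (0 3 5 4 16 17 11 8 12 2 7 6)(9 15)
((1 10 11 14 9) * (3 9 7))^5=(1 3 14 10 9 7 11)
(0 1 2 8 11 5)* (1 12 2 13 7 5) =(0 12 2 8 11 1 13 7 5) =[12, 13, 8, 3, 4, 0, 6, 5, 11, 9, 10, 1, 2, 7]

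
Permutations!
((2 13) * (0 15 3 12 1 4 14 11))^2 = (0 3 1 14)(4 11 15 12)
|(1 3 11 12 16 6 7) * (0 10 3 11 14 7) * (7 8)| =|(0 10 3 14 8 7 1 11 12 16 6)| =11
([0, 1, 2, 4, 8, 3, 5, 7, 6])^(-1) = [0, 1, 2, 5, 3, 6, 8, 7, 4]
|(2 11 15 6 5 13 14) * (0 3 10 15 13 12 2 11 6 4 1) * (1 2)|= 30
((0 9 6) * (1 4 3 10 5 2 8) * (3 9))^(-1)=(0 6 9 4 1 8 2 5 10 3)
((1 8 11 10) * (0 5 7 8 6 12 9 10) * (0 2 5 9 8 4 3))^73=(0 2 1 4 8 9 5 6 3 11 10 7 12)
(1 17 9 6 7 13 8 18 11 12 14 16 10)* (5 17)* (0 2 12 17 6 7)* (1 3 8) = [2, 5, 12, 8, 4, 6, 0, 13, 18, 7, 3, 17, 14, 1, 16, 15, 10, 9, 11] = (0 2 12 14 16 10 3 8 18 11 17 9 7 13 1 5 6)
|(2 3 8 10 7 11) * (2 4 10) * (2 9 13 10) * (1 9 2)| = 21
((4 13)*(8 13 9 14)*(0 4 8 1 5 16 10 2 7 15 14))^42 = (1 16 2 15)(5 10 7 14)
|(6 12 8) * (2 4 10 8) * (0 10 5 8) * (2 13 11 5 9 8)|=18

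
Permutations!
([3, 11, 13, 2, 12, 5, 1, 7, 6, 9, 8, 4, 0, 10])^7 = [1, 13, 4, 11, 8, 5, 2, 7, 3, 9, 0, 10, 6, 12]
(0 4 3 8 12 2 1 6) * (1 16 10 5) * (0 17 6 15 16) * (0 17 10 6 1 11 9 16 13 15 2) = (0 4 3 8 12)(1 2 17)(5 11 9 16 6 10)(13 15) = [4, 2, 17, 8, 3, 11, 10, 7, 12, 16, 5, 9, 0, 15, 14, 13, 6, 1]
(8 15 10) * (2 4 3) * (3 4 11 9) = (2 11 9 3)(8 15 10) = [0, 1, 11, 2, 4, 5, 6, 7, 15, 3, 8, 9, 12, 13, 14, 10]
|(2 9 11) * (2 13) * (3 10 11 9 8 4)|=7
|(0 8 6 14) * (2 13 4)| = 12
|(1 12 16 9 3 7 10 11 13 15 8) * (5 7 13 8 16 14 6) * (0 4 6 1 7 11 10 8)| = 30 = |(0 4 6 5 11)(1 12 14)(3 13 15 16 9)(7 8)|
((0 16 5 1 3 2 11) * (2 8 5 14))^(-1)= ((0 16 14 2 11)(1 3 8 5))^(-1)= (0 11 2 14 16)(1 5 8 3)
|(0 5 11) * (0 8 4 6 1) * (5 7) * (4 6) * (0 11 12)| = |(0 7 5 12)(1 11 8 6)| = 4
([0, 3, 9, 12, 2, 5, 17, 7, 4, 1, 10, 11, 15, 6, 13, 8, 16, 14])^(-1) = (1 9 2 4 8 15 12 3)(6 13 14 17)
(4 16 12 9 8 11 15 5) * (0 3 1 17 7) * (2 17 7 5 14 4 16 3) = [2, 7, 17, 1, 3, 16, 6, 0, 11, 8, 10, 15, 9, 13, 4, 14, 12, 5] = (0 2 17 5 16 12 9 8 11 15 14 4 3 1 7)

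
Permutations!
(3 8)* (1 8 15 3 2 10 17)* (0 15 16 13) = (0 15 3 16 13)(1 8 2 10 17) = [15, 8, 10, 16, 4, 5, 6, 7, 2, 9, 17, 11, 12, 0, 14, 3, 13, 1]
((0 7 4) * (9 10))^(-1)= ((0 7 4)(9 10))^(-1)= (0 4 7)(9 10)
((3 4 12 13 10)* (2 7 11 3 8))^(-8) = ((2 7 11 3 4 12 13 10 8))^(-8) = (2 7 11 3 4 12 13 10 8)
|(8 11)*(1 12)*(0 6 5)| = |(0 6 5)(1 12)(8 11)| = 6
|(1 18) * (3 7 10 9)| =|(1 18)(3 7 10 9)| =4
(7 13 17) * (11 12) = (7 13 17)(11 12) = [0, 1, 2, 3, 4, 5, 6, 13, 8, 9, 10, 12, 11, 17, 14, 15, 16, 7]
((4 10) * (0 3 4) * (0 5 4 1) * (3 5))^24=(10)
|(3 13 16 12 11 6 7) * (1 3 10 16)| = |(1 3 13)(6 7 10 16 12 11)| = 6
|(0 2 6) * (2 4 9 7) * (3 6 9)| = |(0 4 3 6)(2 9 7)| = 12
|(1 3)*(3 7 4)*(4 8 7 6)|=4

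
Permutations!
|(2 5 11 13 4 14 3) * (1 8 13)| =|(1 8 13 4 14 3 2 5 11)| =9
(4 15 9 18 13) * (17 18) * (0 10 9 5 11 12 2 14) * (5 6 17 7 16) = [10, 1, 14, 3, 15, 11, 17, 16, 8, 7, 9, 12, 2, 4, 0, 6, 5, 18, 13] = (0 10 9 7 16 5 11 12 2 14)(4 15 6 17 18 13)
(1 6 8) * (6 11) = (1 11 6 8) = [0, 11, 2, 3, 4, 5, 8, 7, 1, 9, 10, 6]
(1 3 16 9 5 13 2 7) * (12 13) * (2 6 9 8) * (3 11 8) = (1 11 8 2 7)(3 16)(5 12 13 6 9) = [0, 11, 7, 16, 4, 12, 9, 1, 2, 5, 10, 8, 13, 6, 14, 15, 3]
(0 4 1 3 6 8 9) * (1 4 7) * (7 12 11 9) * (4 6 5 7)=(0 12 11 9)(1 3 5 7)(4 6 8)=[12, 3, 2, 5, 6, 7, 8, 1, 4, 0, 10, 9, 11]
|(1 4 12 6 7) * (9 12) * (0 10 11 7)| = |(0 10 11 7 1 4 9 12 6)| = 9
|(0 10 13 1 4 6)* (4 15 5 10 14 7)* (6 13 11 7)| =|(0 14 6)(1 15 5 10 11 7 4 13)| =24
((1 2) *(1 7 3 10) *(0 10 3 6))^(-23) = (0 10 1 2 7 6)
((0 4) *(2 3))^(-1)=(0 4)(2 3)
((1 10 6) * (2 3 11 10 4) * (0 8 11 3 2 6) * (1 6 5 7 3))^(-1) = ((0 8 11 10)(1 4 5 7 3))^(-1) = (0 10 11 8)(1 3 7 5 4)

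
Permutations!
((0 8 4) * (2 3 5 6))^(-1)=(0 4 8)(2 6 5 3)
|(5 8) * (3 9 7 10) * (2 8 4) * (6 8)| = |(2 6 8 5 4)(3 9 7 10)| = 20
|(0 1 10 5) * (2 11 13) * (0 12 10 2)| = |(0 1 2 11 13)(5 12 10)| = 15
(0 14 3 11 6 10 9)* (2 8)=[14, 1, 8, 11, 4, 5, 10, 7, 2, 0, 9, 6, 12, 13, 3]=(0 14 3 11 6 10 9)(2 8)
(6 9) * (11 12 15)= (6 9)(11 12 15)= [0, 1, 2, 3, 4, 5, 9, 7, 8, 6, 10, 12, 15, 13, 14, 11]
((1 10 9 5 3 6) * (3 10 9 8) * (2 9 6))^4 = ((1 6)(2 9 5 10 8 3))^4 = (2 8 5)(3 10 9)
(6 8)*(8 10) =(6 10 8) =[0, 1, 2, 3, 4, 5, 10, 7, 6, 9, 8]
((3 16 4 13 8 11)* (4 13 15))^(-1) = (3 11 8 13 16)(4 15)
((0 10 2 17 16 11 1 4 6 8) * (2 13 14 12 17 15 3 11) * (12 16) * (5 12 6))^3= (0 14 15 1 12 8 13 2 11 5 6 10 16 3 4 17)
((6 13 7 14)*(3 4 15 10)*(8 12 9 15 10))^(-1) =(3 10 4)(6 14 7 13)(8 15 9 12)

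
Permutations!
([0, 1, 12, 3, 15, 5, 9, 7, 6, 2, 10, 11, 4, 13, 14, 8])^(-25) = (2 15 9 4 6 12 8)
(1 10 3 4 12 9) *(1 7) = (1 10 3 4 12 9 7) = [0, 10, 2, 4, 12, 5, 6, 1, 8, 7, 3, 11, 9]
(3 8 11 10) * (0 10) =(0 10 3 8 11) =[10, 1, 2, 8, 4, 5, 6, 7, 11, 9, 3, 0]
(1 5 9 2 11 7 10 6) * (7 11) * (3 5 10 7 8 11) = (1 10 6)(2 8 11 3 5 9) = [0, 10, 8, 5, 4, 9, 1, 7, 11, 2, 6, 3]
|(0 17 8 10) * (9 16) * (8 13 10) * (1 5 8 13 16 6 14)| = |(0 17 16 9 6 14 1 5 8 13 10)| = 11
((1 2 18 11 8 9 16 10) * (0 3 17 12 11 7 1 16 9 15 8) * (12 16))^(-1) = (0 11 12 10 16 17 3)(1 7 18 2)(8 15)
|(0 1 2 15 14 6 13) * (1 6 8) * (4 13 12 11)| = 30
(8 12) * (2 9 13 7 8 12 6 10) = (2 9 13 7 8 6 10) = [0, 1, 9, 3, 4, 5, 10, 8, 6, 13, 2, 11, 12, 7]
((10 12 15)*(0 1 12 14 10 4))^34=(0 4 15 12 1)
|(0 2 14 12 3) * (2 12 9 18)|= |(0 12 3)(2 14 9 18)|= 12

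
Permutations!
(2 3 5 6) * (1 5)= [0, 5, 3, 1, 4, 6, 2]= (1 5 6 2 3)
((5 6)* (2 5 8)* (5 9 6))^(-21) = (2 8 6 9)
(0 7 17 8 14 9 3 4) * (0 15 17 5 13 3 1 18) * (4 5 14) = (0 7 14 9 1 18)(3 5 13)(4 15 17 8) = [7, 18, 2, 5, 15, 13, 6, 14, 4, 1, 10, 11, 12, 3, 9, 17, 16, 8, 0]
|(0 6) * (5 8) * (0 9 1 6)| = 6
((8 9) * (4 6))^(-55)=(4 6)(8 9)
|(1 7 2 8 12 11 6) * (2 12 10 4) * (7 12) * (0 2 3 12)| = |(0 2 8 10 4 3 12 11 6 1)| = 10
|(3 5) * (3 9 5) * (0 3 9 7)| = |(0 3 9 5 7)| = 5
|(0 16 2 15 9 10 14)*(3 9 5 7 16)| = 5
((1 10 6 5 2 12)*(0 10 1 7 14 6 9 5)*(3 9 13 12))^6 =(0 6 14 7 12 13 10)(2 9)(3 5)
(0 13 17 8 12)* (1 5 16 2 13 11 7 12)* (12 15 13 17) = [11, 5, 17, 3, 4, 16, 6, 15, 1, 9, 10, 7, 0, 12, 14, 13, 2, 8] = (0 11 7 15 13 12)(1 5 16 2 17 8)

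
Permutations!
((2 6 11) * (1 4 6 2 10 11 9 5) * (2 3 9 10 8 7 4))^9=(1 5 9 3 2)(4 11)(6 8)(7 10)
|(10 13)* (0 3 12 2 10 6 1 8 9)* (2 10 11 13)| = 11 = |(0 3 12 10 2 11 13 6 1 8 9)|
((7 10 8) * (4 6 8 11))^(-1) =(4 11 10 7 8 6)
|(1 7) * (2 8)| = |(1 7)(2 8)| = 2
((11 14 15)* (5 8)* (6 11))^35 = ((5 8)(6 11 14 15))^35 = (5 8)(6 15 14 11)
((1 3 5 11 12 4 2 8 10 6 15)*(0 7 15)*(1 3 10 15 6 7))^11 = (0 1 10 7 6)(2 3 12 8 5 4 15 11)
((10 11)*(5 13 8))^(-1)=(5 8 13)(10 11)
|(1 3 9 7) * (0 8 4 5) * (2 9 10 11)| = 28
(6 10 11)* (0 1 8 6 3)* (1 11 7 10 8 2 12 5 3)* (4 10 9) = (0 11 1 2 12 5 3)(4 10 7 9)(6 8) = [11, 2, 12, 0, 10, 3, 8, 9, 6, 4, 7, 1, 5]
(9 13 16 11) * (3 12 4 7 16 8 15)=(3 12 4 7 16 11 9 13 8 15)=[0, 1, 2, 12, 7, 5, 6, 16, 15, 13, 10, 9, 4, 8, 14, 3, 11]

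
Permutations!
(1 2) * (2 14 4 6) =(1 14 4 6 2) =[0, 14, 1, 3, 6, 5, 2, 7, 8, 9, 10, 11, 12, 13, 4]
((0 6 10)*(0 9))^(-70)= ((0 6 10 9))^(-70)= (0 10)(6 9)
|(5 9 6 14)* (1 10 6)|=|(1 10 6 14 5 9)|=6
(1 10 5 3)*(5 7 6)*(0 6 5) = [6, 10, 2, 1, 4, 3, 0, 5, 8, 9, 7] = (0 6)(1 10 7 5 3)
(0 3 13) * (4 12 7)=(0 3 13)(4 12 7)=[3, 1, 2, 13, 12, 5, 6, 4, 8, 9, 10, 11, 7, 0]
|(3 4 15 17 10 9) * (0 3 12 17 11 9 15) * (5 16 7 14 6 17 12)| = |(0 3 4)(5 16 7 14 6 17 10 15 11 9)| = 30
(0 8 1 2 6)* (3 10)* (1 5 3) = (0 8 5 3 10 1 2 6) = [8, 2, 6, 10, 4, 3, 0, 7, 5, 9, 1]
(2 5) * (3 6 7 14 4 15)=[0, 1, 5, 6, 15, 2, 7, 14, 8, 9, 10, 11, 12, 13, 4, 3]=(2 5)(3 6 7 14 4 15)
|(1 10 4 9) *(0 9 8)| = |(0 9 1 10 4 8)| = 6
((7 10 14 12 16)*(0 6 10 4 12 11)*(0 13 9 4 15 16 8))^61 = ((0 6 10 14 11 13 9 4 12 8)(7 15 16))^61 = (0 6 10 14 11 13 9 4 12 8)(7 15 16)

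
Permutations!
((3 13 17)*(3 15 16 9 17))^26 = (9 15)(16 17)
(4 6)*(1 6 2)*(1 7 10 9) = (1 6 4 2 7 10 9) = [0, 6, 7, 3, 2, 5, 4, 10, 8, 1, 9]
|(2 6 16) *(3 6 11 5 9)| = |(2 11 5 9 3 6 16)| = 7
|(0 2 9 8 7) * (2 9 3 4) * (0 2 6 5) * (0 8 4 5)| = 20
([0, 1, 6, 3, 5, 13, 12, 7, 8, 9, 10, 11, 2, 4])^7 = (2 6 12)(4 5 13)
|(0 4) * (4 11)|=|(0 11 4)|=3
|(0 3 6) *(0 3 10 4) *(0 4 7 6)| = 5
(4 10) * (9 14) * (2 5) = (2 5)(4 10)(9 14) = [0, 1, 5, 3, 10, 2, 6, 7, 8, 14, 4, 11, 12, 13, 9]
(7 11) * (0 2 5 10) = [2, 1, 5, 3, 4, 10, 6, 11, 8, 9, 0, 7] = (0 2 5 10)(7 11)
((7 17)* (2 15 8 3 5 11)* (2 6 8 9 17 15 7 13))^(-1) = ((2 7 15 9 17 13)(3 5 11 6 8))^(-1) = (2 13 17 9 15 7)(3 8 6 11 5)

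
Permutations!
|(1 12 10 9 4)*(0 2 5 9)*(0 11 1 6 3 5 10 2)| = |(1 12 2 10 11)(3 5 9 4 6)| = 5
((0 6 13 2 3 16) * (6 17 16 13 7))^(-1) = (0 16 17)(2 13 3)(6 7)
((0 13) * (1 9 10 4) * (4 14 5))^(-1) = ((0 13)(1 9 10 14 5 4))^(-1) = (0 13)(1 4 5 14 10 9)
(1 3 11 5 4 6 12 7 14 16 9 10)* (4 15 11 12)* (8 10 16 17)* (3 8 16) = (1 8 10)(3 12 7 14 17 16 9)(4 6)(5 15 11) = [0, 8, 2, 12, 6, 15, 4, 14, 10, 3, 1, 5, 7, 13, 17, 11, 9, 16]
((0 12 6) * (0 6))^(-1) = (0 12)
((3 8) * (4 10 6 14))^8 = (14)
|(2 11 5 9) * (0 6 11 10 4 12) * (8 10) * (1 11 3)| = 12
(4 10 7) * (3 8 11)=(3 8 11)(4 10 7)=[0, 1, 2, 8, 10, 5, 6, 4, 11, 9, 7, 3]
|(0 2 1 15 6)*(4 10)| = 10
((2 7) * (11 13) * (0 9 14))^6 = (14)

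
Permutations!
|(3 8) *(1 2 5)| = |(1 2 5)(3 8)| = 6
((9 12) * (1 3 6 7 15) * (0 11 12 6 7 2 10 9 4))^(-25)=((0 11 12 4)(1 3 7 15)(2 10 9 6))^(-25)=(0 4 12 11)(1 15 7 3)(2 6 9 10)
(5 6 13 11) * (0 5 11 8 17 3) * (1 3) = (0 5 6 13 8 17 1 3) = [5, 3, 2, 0, 4, 6, 13, 7, 17, 9, 10, 11, 12, 8, 14, 15, 16, 1]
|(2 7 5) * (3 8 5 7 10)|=|(2 10 3 8 5)|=5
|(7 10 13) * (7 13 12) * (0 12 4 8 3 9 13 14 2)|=|(0 12 7 10 4 8 3 9 13 14 2)|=11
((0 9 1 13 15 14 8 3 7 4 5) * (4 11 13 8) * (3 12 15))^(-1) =((0 9 1 8 12 15 14 4 5)(3 7 11 13))^(-1) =(0 5 4 14 15 12 8 1 9)(3 13 11 7)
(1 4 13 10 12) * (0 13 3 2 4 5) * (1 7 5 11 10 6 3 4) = (0 13 6 3 2 1 11 10 12 7 5) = [13, 11, 1, 2, 4, 0, 3, 5, 8, 9, 12, 10, 7, 6]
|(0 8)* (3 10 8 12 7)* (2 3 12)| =10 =|(0 2 3 10 8)(7 12)|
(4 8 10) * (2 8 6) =[0, 1, 8, 3, 6, 5, 2, 7, 10, 9, 4] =(2 8 10 4 6)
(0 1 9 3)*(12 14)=[1, 9, 2, 0, 4, 5, 6, 7, 8, 3, 10, 11, 14, 13, 12]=(0 1 9 3)(12 14)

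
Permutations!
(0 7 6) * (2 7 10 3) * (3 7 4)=(0 10 7 6)(2 4 3)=[10, 1, 4, 2, 3, 5, 0, 6, 8, 9, 7]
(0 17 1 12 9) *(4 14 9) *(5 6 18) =(0 17 1 12 4 14 9)(5 6 18) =[17, 12, 2, 3, 14, 6, 18, 7, 8, 0, 10, 11, 4, 13, 9, 15, 16, 1, 5]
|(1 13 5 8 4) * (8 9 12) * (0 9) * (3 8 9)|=|(0 3 8 4 1 13 5)(9 12)|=14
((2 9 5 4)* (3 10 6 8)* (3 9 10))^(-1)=(2 4 5 9 8 6 10)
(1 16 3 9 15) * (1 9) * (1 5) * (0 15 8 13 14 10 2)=[15, 16, 0, 5, 4, 1, 6, 7, 13, 8, 2, 11, 12, 14, 10, 9, 3]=(0 15 9 8 13 14 10 2)(1 16 3 5)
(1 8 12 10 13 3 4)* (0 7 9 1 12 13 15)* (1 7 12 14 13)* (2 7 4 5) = (0 12 10 15)(1 8)(2 7 9 4 14 13 3 5) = [12, 8, 7, 5, 14, 2, 6, 9, 1, 4, 15, 11, 10, 3, 13, 0]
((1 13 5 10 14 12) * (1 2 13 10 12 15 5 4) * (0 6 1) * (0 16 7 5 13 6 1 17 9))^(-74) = ((0 1 10 14 15 13 4 16 7 5 12 2 6 17 9))^(-74) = (0 1 10 14 15 13 4 16 7 5 12 2 6 17 9)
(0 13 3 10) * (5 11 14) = [13, 1, 2, 10, 4, 11, 6, 7, 8, 9, 0, 14, 12, 3, 5] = (0 13 3 10)(5 11 14)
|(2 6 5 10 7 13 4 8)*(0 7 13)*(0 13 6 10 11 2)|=5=|(0 7 13 4 8)(2 10 6 5 11)|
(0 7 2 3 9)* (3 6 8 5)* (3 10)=(0 7 2 6 8 5 10 3 9)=[7, 1, 6, 9, 4, 10, 8, 2, 5, 0, 3]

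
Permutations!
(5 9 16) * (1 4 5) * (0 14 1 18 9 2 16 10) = [14, 4, 16, 3, 5, 2, 6, 7, 8, 10, 0, 11, 12, 13, 1, 15, 18, 17, 9] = (0 14 1 4 5 2 16 18 9 10)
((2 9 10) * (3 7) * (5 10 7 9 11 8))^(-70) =((2 11 8 5 10)(3 9 7))^(-70) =(11)(3 7 9)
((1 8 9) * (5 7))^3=((1 8 9)(5 7))^3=(9)(5 7)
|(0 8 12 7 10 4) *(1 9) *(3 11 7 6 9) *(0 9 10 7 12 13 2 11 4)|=|(0 8 13 2 11 12 6 10)(1 3 4 9)|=8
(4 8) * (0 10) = (0 10)(4 8) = [10, 1, 2, 3, 8, 5, 6, 7, 4, 9, 0]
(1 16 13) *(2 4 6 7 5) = (1 16 13)(2 4 6 7 5) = [0, 16, 4, 3, 6, 2, 7, 5, 8, 9, 10, 11, 12, 1, 14, 15, 13]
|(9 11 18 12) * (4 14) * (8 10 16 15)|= 4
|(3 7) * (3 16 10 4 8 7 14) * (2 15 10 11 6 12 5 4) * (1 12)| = 18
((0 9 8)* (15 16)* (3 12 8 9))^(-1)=((0 3 12 8)(15 16))^(-1)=(0 8 12 3)(15 16)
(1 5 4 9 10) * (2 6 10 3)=(1 5 4 9 3 2 6 10)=[0, 5, 6, 2, 9, 4, 10, 7, 8, 3, 1]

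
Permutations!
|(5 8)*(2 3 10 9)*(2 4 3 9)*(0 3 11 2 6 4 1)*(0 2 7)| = 42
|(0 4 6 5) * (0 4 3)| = 6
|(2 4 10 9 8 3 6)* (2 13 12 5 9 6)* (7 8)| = 11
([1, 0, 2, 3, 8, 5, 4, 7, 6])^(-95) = [1, 0, 2, 3, 8, 5, 4, 7, 6]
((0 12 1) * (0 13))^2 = (0 1)(12 13)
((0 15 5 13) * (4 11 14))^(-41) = (0 13 5 15)(4 11 14)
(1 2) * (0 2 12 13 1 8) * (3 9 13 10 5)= (0 2 8)(1 12 10 5 3 9 13)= [2, 12, 8, 9, 4, 3, 6, 7, 0, 13, 5, 11, 10, 1]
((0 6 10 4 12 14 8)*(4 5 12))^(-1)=((0 6 10 5 12 14 8))^(-1)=(0 8 14 12 5 10 6)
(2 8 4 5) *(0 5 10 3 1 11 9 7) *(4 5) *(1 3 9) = (0 4 10 9 7)(1 11)(2 8 5) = [4, 11, 8, 3, 10, 2, 6, 0, 5, 7, 9, 1]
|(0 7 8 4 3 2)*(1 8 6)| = |(0 7 6 1 8 4 3 2)| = 8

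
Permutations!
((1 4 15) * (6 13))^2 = ((1 4 15)(6 13))^2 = (1 15 4)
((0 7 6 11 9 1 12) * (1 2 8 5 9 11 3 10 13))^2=(0 6 10 1)(2 5)(3 13 12 7)(8 9)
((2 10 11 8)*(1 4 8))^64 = ((1 4 8 2 10 11))^64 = (1 10 8)(2 4 11)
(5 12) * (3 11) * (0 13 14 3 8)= [13, 1, 2, 11, 4, 12, 6, 7, 0, 9, 10, 8, 5, 14, 3]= (0 13 14 3 11 8)(5 12)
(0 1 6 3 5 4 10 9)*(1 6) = (0 6 3 5 4 10 9) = [6, 1, 2, 5, 10, 4, 3, 7, 8, 0, 9]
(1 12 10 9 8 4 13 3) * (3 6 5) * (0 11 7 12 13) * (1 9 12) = (0 11 7 1 13 6 5 3 9 8 4)(10 12) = [11, 13, 2, 9, 0, 3, 5, 1, 4, 8, 12, 7, 10, 6]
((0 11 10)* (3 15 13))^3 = (15)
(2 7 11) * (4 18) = (2 7 11)(4 18) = [0, 1, 7, 3, 18, 5, 6, 11, 8, 9, 10, 2, 12, 13, 14, 15, 16, 17, 4]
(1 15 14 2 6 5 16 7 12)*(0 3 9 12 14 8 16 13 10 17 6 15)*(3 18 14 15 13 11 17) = (0 18 14 2 13 10 3 9 12 1)(5 11 17 6)(7 15 8 16) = [18, 0, 13, 9, 4, 11, 5, 15, 16, 12, 3, 17, 1, 10, 2, 8, 7, 6, 14]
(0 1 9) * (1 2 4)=(0 2 4 1 9)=[2, 9, 4, 3, 1, 5, 6, 7, 8, 0]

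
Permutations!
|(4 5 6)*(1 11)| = 6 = |(1 11)(4 5 6)|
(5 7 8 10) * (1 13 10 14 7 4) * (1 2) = (1 13 10 5 4 2)(7 8 14) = [0, 13, 1, 3, 2, 4, 6, 8, 14, 9, 5, 11, 12, 10, 7]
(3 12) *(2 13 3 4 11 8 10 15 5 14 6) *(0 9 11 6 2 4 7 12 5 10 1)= [9, 0, 13, 5, 6, 14, 4, 12, 1, 11, 15, 8, 7, 3, 2, 10]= (0 9 11 8 1)(2 13 3 5 14)(4 6)(7 12)(10 15)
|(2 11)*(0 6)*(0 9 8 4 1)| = 6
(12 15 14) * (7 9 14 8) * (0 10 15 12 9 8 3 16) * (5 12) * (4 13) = (0 10 15 3 16)(4 13)(5 12)(7 8)(9 14) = [10, 1, 2, 16, 13, 12, 6, 8, 7, 14, 15, 11, 5, 4, 9, 3, 0]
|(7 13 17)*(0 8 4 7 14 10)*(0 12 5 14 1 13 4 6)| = 12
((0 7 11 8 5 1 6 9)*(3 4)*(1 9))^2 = (0 11 5)(7 8 9)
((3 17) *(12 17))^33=(17)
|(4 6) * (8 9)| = 2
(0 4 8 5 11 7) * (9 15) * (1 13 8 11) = (0 4 11 7)(1 13 8 5)(9 15) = [4, 13, 2, 3, 11, 1, 6, 0, 5, 15, 10, 7, 12, 8, 14, 9]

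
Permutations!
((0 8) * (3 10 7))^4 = ((0 8)(3 10 7))^4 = (3 10 7)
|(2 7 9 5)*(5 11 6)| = 6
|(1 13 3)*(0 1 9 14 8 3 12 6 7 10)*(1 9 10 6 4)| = 12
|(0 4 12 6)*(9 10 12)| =6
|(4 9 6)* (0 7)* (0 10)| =3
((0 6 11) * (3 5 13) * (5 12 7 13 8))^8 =(13)(0 11 6)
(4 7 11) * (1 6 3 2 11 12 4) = [0, 6, 11, 2, 7, 5, 3, 12, 8, 9, 10, 1, 4] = (1 6 3 2 11)(4 7 12)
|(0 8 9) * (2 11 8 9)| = 6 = |(0 9)(2 11 8)|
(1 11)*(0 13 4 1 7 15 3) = (0 13 4 1 11 7 15 3) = [13, 11, 2, 0, 1, 5, 6, 15, 8, 9, 10, 7, 12, 4, 14, 3]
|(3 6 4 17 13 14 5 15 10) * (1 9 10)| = |(1 9 10 3 6 4 17 13 14 5 15)| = 11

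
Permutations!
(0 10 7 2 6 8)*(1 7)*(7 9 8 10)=(0 7 2 6 10 1 9 8)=[7, 9, 6, 3, 4, 5, 10, 2, 0, 8, 1]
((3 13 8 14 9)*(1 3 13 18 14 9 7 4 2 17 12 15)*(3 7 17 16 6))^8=((1 7 4 2 16 6 3 18 14 17 12 15)(8 9 13))^8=(1 14 16)(2 15 18)(3 4 12)(6 7 17)(8 13 9)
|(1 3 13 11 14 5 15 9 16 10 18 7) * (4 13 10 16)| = |(1 3 10 18 7)(4 13 11 14 5 15 9)| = 35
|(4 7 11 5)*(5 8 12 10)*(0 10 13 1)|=10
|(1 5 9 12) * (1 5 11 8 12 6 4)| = 8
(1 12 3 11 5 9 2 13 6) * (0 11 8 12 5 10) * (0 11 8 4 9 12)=(0 8)(1 5 12 3 4 9 2 13 6)(10 11)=[8, 5, 13, 4, 9, 12, 1, 7, 0, 2, 11, 10, 3, 6]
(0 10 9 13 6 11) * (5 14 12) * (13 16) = (0 10 9 16 13 6 11)(5 14 12) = [10, 1, 2, 3, 4, 14, 11, 7, 8, 16, 9, 0, 5, 6, 12, 15, 13]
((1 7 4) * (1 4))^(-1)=((1 7))^(-1)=(1 7)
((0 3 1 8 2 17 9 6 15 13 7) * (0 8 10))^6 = (0 1)(2 7 15 9)(3 10)(6 17 8 13)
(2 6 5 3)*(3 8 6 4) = (2 4 3)(5 8 6) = [0, 1, 4, 2, 3, 8, 5, 7, 6]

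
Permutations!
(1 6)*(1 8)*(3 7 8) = (1 6 3 7 8) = [0, 6, 2, 7, 4, 5, 3, 8, 1]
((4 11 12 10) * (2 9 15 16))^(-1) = ((2 9 15 16)(4 11 12 10))^(-1) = (2 16 15 9)(4 10 12 11)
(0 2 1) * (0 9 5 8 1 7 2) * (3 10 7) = (1 9 5 8)(2 3 10 7) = [0, 9, 3, 10, 4, 8, 6, 2, 1, 5, 7]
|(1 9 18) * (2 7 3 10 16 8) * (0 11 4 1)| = |(0 11 4 1 9 18)(2 7 3 10 16 8)| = 6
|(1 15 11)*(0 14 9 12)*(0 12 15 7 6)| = 8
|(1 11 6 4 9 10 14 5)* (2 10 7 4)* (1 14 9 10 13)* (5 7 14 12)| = 10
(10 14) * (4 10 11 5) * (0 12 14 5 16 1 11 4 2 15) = [12, 11, 15, 3, 10, 2, 6, 7, 8, 9, 5, 16, 14, 13, 4, 0, 1] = (0 12 14 4 10 5 2 15)(1 11 16)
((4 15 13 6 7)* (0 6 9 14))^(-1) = ((0 6 7 4 15 13 9 14))^(-1) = (0 14 9 13 15 4 7 6)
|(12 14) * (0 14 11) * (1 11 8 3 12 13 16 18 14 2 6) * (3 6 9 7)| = |(0 2 9 7 3 12 8 6 1 11)(13 16 18 14)| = 20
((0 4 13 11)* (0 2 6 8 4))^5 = ((2 6 8 4 13 11))^5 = (2 11 13 4 8 6)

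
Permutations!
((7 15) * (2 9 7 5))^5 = (15)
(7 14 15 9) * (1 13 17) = [0, 13, 2, 3, 4, 5, 6, 14, 8, 7, 10, 11, 12, 17, 15, 9, 16, 1] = (1 13 17)(7 14 15 9)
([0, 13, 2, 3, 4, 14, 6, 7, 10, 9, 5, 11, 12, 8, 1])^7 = (1 13 8 10 5 14)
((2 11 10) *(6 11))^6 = (2 11)(6 10) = ((2 6 11 10))^6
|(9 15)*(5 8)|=2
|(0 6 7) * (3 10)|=6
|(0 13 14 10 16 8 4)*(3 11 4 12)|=10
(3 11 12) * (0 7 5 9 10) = (0 7 5 9 10)(3 11 12) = [7, 1, 2, 11, 4, 9, 6, 5, 8, 10, 0, 12, 3]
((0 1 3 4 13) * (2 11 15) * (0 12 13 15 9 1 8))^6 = (1 9 11 2 15 4 3)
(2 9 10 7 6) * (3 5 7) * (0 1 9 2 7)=(0 1 9 10 3 5)(6 7)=[1, 9, 2, 5, 4, 0, 7, 6, 8, 10, 3]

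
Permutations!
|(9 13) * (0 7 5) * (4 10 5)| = |(0 7 4 10 5)(9 13)| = 10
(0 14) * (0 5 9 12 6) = [14, 1, 2, 3, 4, 9, 0, 7, 8, 12, 10, 11, 6, 13, 5] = (0 14 5 9 12 6)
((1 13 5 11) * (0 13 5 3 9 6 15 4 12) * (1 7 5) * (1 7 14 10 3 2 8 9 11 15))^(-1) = ((0 13 2 8 9 6 1 7 5 15 4 12)(3 11 14 10))^(-1) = (0 12 4 15 5 7 1 6 9 8 2 13)(3 10 14 11)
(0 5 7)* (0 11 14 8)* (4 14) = (0 5 7 11 4 14 8) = [5, 1, 2, 3, 14, 7, 6, 11, 0, 9, 10, 4, 12, 13, 8]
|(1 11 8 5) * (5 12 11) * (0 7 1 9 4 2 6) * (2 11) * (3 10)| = 22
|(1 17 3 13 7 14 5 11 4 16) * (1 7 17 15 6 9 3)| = 42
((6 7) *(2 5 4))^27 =(6 7)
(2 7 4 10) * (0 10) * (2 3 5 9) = (0 10 3 5 9 2 7 4) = [10, 1, 7, 5, 0, 9, 6, 4, 8, 2, 3]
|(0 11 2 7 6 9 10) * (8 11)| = |(0 8 11 2 7 6 9 10)| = 8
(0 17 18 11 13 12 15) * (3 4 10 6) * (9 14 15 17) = (0 9 14 15)(3 4 10 6)(11 13 12 17 18) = [9, 1, 2, 4, 10, 5, 3, 7, 8, 14, 6, 13, 17, 12, 15, 0, 16, 18, 11]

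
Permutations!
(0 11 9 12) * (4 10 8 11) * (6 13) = (0 4 10 8 11 9 12)(6 13) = [4, 1, 2, 3, 10, 5, 13, 7, 11, 12, 8, 9, 0, 6]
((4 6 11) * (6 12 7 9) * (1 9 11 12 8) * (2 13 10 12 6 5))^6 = ((1 9 5 2 13 10 12 7 11 4 8))^6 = (1 12 9 7 5 11 2 4 13 8 10)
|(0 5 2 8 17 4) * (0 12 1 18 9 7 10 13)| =13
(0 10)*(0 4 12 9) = [10, 1, 2, 3, 12, 5, 6, 7, 8, 0, 4, 11, 9] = (0 10 4 12 9)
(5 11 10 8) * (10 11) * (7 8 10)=(11)(5 7 8)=[0, 1, 2, 3, 4, 7, 6, 8, 5, 9, 10, 11]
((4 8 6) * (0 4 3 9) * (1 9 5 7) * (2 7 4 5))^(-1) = ((0 5 4 8 6 3 2 7 1 9))^(-1) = (0 9 1 7 2 3 6 8 4 5)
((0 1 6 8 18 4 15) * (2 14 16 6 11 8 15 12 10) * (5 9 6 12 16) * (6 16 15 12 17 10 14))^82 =((0 1 11 8 18 4 15)(2 6 12 14 5 9 16 17 10))^82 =(0 4 8 1 15 18 11)(2 6 12 14 5 9 16 17 10)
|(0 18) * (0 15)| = 3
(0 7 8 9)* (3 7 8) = (0 8 9)(3 7) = [8, 1, 2, 7, 4, 5, 6, 3, 9, 0]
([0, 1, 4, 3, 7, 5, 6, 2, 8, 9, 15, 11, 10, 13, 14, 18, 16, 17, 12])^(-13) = [0, 1, 7, 3, 2, 5, 6, 4, 8, 9, 12, 11, 18, 13, 14, 10, 16, 17, 15]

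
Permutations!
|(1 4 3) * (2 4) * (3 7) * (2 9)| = |(1 9 2 4 7 3)| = 6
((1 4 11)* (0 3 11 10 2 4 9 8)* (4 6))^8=((0 3 11 1 9 8)(2 6 4 10))^8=(0 11 9)(1 8 3)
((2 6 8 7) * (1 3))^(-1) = ((1 3)(2 6 8 7))^(-1) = (1 3)(2 7 8 6)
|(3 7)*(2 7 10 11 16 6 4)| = |(2 7 3 10 11 16 6 4)| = 8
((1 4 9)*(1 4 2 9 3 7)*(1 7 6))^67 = (1 2 9 4 3 6)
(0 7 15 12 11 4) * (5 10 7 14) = (0 14 5 10 7 15 12 11 4) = [14, 1, 2, 3, 0, 10, 6, 15, 8, 9, 7, 4, 11, 13, 5, 12]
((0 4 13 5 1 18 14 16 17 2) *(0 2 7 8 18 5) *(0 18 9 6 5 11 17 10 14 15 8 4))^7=(1 15 17 9 4 5 18 11 8 7 6 13)(10 14 16)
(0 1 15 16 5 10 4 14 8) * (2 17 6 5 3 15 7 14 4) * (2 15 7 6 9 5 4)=(0 1 6 4 2 17 9 5 10 15 16 3 7 14 8)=[1, 6, 17, 7, 2, 10, 4, 14, 0, 5, 15, 11, 12, 13, 8, 16, 3, 9]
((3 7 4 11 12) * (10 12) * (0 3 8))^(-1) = ((0 3 7 4 11 10 12 8))^(-1) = (0 8 12 10 11 4 7 3)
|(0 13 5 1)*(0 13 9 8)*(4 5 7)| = |(0 9 8)(1 13 7 4 5)| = 15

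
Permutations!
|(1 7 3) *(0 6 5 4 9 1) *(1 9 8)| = |(9)(0 6 5 4 8 1 7 3)| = 8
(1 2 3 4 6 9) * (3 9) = [0, 2, 9, 4, 6, 5, 3, 7, 8, 1] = (1 2 9)(3 4 6)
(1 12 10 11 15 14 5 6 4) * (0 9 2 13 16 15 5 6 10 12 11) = (0 9 2 13 16 15 14 6 4 1 11 5 10) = [9, 11, 13, 3, 1, 10, 4, 7, 8, 2, 0, 5, 12, 16, 6, 14, 15]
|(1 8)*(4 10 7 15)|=4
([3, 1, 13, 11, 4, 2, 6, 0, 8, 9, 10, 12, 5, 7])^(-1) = [7, 1, 5, 0, 4, 12, 6, 13, 8, 9, 10, 3, 11, 2]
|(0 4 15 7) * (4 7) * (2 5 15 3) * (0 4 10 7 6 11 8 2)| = 11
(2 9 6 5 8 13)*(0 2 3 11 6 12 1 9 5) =(0 2 5 8 13 3 11 6)(1 9 12) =[2, 9, 5, 11, 4, 8, 0, 7, 13, 12, 10, 6, 1, 3]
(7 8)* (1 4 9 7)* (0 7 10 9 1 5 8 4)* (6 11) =[7, 0, 2, 3, 1, 8, 11, 4, 5, 10, 9, 6] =(0 7 4 1)(5 8)(6 11)(9 10)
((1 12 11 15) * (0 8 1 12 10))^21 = (15)(0 8 1 10)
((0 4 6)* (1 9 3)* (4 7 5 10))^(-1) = (0 6 4 10 5 7)(1 3 9)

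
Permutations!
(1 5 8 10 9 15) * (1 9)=(1 5 8 10)(9 15)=[0, 5, 2, 3, 4, 8, 6, 7, 10, 15, 1, 11, 12, 13, 14, 9]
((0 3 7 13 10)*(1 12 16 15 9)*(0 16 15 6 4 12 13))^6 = (1 12 16)(4 10 9)(6 13 15)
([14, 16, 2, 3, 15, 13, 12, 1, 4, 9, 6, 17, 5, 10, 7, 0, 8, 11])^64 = (17)(5 12 6 10 13)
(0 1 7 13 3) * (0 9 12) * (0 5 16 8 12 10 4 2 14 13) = (0 1 7)(2 14 13 3 9 10 4)(5 16 8 12) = [1, 7, 14, 9, 2, 16, 6, 0, 12, 10, 4, 11, 5, 3, 13, 15, 8]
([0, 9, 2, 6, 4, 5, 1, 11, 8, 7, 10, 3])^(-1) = (1 6 3 11 7 9)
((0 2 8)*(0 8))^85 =(8)(0 2)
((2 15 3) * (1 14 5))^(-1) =((1 14 5)(2 15 3))^(-1) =(1 5 14)(2 3 15)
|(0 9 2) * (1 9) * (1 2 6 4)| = 4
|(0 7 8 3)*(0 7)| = |(3 7 8)| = 3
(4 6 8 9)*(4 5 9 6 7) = (4 7)(5 9)(6 8) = [0, 1, 2, 3, 7, 9, 8, 4, 6, 5]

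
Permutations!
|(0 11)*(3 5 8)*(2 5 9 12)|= 6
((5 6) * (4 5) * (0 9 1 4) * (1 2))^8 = ((0 9 2 1 4 5 6))^8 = (0 9 2 1 4 5 6)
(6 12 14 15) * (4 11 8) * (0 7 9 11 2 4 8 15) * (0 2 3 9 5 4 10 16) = (0 7 5 4 3 9 11 15 6 12 14 2 10 16) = [7, 1, 10, 9, 3, 4, 12, 5, 8, 11, 16, 15, 14, 13, 2, 6, 0]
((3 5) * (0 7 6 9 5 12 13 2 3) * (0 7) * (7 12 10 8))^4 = (2 7 12 10 9)(3 6 13 8 5)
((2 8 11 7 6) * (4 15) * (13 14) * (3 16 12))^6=(16)(2 8 11 7 6)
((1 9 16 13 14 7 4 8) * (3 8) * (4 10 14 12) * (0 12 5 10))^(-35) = (0 8 13 7 3 16 14 4 9 10 12 1 5)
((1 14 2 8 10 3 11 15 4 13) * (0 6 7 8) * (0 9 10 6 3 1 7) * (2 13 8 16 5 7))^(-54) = (16)(0 11 4 6 3 15 8)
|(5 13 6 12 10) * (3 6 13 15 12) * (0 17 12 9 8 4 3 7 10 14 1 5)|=14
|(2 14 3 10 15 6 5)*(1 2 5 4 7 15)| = 20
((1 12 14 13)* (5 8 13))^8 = (1 14 8)(5 13 12)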